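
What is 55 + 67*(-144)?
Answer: -9593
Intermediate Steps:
55 + 67*(-144) = 55 - 9648 = -9593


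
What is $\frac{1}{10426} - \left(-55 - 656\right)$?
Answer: $\frac{7412887}{10426} \approx 711.0$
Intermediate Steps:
$\frac{1}{10426} - \left(-55 - 656\right) = \frac{1}{10426} - -711 = \frac{1}{10426} + 711 = \frac{7412887}{10426}$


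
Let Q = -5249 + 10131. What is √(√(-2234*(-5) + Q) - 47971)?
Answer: √(-47971 + 2*√4013) ≈ 218.73*I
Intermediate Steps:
Q = 4882
√(√(-2234*(-5) + Q) - 47971) = √(√(-2234*(-5) + 4882) - 47971) = √(√(11170 + 4882) - 47971) = √(√16052 - 47971) = √(2*√4013 - 47971) = √(-47971 + 2*√4013)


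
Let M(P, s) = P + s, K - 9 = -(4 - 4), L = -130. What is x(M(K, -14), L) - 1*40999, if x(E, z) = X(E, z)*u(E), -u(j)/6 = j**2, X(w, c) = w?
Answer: -40249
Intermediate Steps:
u(j) = -6*j**2
K = 9 (K = 9 - (4 - 4) = 9 - 1*0 = 9 + 0 = 9)
x(E, z) = -6*E**3 (x(E, z) = E*(-6*E**2) = -6*E**3)
x(M(K, -14), L) - 1*40999 = -6*(9 - 14)**3 - 1*40999 = -6*(-5)**3 - 40999 = -6*(-125) - 40999 = 750 - 40999 = -40249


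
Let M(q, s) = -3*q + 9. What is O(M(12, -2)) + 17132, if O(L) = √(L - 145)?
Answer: 17132 + 2*I*√43 ≈ 17132.0 + 13.115*I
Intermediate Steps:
M(q, s) = 9 - 3*q
O(L) = √(-145 + L)
O(M(12, -2)) + 17132 = √(-145 + (9 - 3*12)) + 17132 = √(-145 + (9 - 36)) + 17132 = √(-145 - 27) + 17132 = √(-172) + 17132 = 2*I*√43 + 17132 = 17132 + 2*I*√43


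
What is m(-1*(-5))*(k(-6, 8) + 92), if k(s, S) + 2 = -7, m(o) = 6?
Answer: 498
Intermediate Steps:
k(s, S) = -9 (k(s, S) = -2 - 7 = -9)
m(-1*(-5))*(k(-6, 8) + 92) = 6*(-9 + 92) = 6*83 = 498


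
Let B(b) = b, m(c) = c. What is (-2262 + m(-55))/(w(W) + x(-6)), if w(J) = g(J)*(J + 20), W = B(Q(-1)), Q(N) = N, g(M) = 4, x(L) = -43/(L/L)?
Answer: -2317/33 ≈ -70.212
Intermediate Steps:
x(L) = -43 (x(L) = -43/1 = -43*1 = -43)
W = -1
w(J) = 80 + 4*J (w(J) = 4*(J + 20) = 4*(20 + J) = 80 + 4*J)
(-2262 + m(-55))/(w(W) + x(-6)) = (-2262 - 55)/((80 + 4*(-1)) - 43) = -2317/((80 - 4) - 43) = -2317/(76 - 43) = -2317/33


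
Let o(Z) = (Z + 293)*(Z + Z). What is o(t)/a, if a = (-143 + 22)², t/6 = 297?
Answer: 672300/1331 ≈ 505.11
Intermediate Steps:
t = 1782 (t = 6*297 = 1782)
a = 14641 (a = (-121)² = 14641)
o(Z) = 2*Z*(293 + Z) (o(Z) = (293 + Z)*(2*Z) = 2*Z*(293 + Z))
o(t)/a = (2*1782*(293 + 1782))/14641 = (2*1782*2075)*(1/14641) = 7395300*(1/14641) = 672300/1331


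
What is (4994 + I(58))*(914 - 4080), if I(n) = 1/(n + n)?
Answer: -917039815/58 ≈ -1.5811e+7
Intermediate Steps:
I(n) = 1/(2*n)
(4994 + I(58))*(914 - 4080) = (4994 + (½)/58)*(914 - 4080) = (4994 + (½)*(1/58))*(-3166) = (4994 + 1/116)*(-3166) = (579305/116)*(-3166) = -917039815/58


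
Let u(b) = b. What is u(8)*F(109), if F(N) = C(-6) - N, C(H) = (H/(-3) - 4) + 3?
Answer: -864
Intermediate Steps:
C(H) = -1 - H/3 (C(H) = (H*(-⅓) - 4) + 3 = (-H/3 - 4) + 3 = (-4 - H/3) + 3 = -1 - H/3)
F(N) = 1 - N (F(N) = (-1 - ⅓*(-6)) - N = (-1 + 2) - N = 1 - N)
u(8)*F(109) = 8*(1 - 1*109) = 8*(1 - 109) = 8*(-108) = -864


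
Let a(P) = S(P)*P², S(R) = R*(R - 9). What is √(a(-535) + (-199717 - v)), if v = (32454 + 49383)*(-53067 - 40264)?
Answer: √90940653330 ≈ 3.0156e+5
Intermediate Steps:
S(R) = R*(-9 + R)
a(P) = P³*(-9 + P) (a(P) = (P*(-9 + P))*P² = P³*(-9 + P))
v = -7637929047 (v = 81837*(-93331) = -7637929047)
√(a(-535) + (-199717 - v)) = √((-535)³*(-9 - 535) + (-199717 - 1*(-7637929047))) = √(-153130375*(-544) + (-199717 + 7637929047)) = √(83302924000 + 7637729330) = √90940653330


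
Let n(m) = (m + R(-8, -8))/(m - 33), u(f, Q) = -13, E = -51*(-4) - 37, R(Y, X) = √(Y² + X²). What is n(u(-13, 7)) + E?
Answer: 7695/46 - 4*√2/23 ≈ 167.04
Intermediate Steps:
R(Y, X) = √(X² + Y²)
E = 167 (E = 204 - 37 = 167)
n(m) = (m + 8*√2)/(-33 + m) (n(m) = (m + √((-8)² + (-8)²))/(m - 33) = (m + √(64 + 64))/(-33 + m) = (m + √128)/(-33 + m) = (m + 8*√2)/(-33 + m))
n(u(-13, 7)) + E = (-13 + 8*√2)/(-33 - 13) + 167 = (-13 + 8*√2)/(-46) + 167 = -(-13 + 8*√2)/46 + 167 = (13/46 - 4*√2/23) + 167 = 7695/46 - 4*√2/23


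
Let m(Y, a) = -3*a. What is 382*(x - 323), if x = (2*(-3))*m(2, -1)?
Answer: -130262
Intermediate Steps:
x = -18 (x = (2*(-3))*(-3*(-1)) = -6*3 = -18)
382*(x - 323) = 382*(-18 - 323) = 382*(-341) = -130262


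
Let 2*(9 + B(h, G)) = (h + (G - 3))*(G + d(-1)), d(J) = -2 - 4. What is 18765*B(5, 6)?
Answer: -168885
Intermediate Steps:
d(J) = -6
B(h, G) = -9 + (-6 + G)*(-3 + G + h)/2 (B(h, G) = -9 + ((h + (G - 3))*(G - 6))/2 = -9 + ((h + (-3 + G))*(-6 + G))/2 = -9 + ((-3 + G + h)*(-6 + G))/2 = -9 + ((-6 + G)*(-3 + G + h))/2 = -9 + (-6 + G)*(-3 + G + h)/2)
18765*B(5, 6) = 18765*((1/2)*6**2 - 3*5 - 9/2*6 + (1/2)*6*5) = 18765*((1/2)*36 - 15 - 27 + 15) = 18765*(18 - 15 - 27 + 15) = 18765*(-9) = -168885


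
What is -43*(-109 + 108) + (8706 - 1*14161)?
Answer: -5412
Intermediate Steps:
-43*(-109 + 108) + (8706 - 1*14161) = -43*(-1) + (8706 - 14161) = 43 - 5455 = -5412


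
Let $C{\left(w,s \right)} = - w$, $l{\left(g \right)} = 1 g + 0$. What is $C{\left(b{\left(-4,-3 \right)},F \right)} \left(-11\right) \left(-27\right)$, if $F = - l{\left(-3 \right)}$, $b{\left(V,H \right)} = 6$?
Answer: $-1782$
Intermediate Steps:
$l{\left(g \right)} = g$ ($l{\left(g \right)} = g + 0 = g$)
$F = 3$ ($F = \left(-1\right) \left(-3\right) = 3$)
$C{\left(b{\left(-4,-3 \right)},F \right)} \left(-11\right) \left(-27\right) = \left(-1\right) 6 \left(-11\right) \left(-27\right) = \left(-6\right) \left(-11\right) \left(-27\right) = 66 \left(-27\right) = -1782$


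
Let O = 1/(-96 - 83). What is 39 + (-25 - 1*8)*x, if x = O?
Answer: 7014/179 ≈ 39.184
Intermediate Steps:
O = -1/179 (O = 1/(-179) = -1/179 ≈ -0.0055866)
x = -1/179 ≈ -0.0055866
39 + (-25 - 1*8)*x = 39 + (-25 - 1*8)*(-1/179) = 39 + (-25 - 8)*(-1/179) = 39 - 33*(-1/179) = 39 + 33/179 = 7014/179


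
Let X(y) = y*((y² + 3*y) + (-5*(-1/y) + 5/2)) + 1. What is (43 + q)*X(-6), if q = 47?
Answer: -10530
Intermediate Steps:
X(y) = 1 + y*(5/2 + y² + 3*y + 5/y) (X(y) = y*((y² + 3*y) + (-5*(-1/y) + 5*(½))) + 1 = y*((y² + 3*y) + (-(-5)/y + 5/2)) + 1 = y*((y² + 3*y) + (5/y + 5/2)) + 1 = y*((y² + 3*y) + (5/2 + 5/y)) + 1 = y*(5/2 + y² + 3*y + 5/y) + 1 = 1 + y*(5/2 + y² + 3*y + 5/y))
(43 + q)*X(-6) = (43 + 47)*(6 + (-6)³ + 3*(-6)² + (5/2)*(-6)) = 90*(6 - 216 + 3*36 - 15) = 90*(6 - 216 + 108 - 15) = 90*(-117) = -10530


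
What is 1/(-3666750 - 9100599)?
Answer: -1/12767349 ≈ -7.8325e-8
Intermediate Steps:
1/(-3666750 - 9100599) = 1/(-12767349) = -1/12767349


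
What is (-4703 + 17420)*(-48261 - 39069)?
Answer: -1110575610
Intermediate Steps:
(-4703 + 17420)*(-48261 - 39069) = 12717*(-87330) = -1110575610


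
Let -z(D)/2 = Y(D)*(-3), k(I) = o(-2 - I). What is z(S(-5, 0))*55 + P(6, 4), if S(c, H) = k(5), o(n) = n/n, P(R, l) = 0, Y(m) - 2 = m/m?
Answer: 990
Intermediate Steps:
Y(m) = 3 (Y(m) = 2 + m/m = 2 + 1 = 3)
o(n) = 1
k(I) = 1
S(c, H) = 1
z(D) = 18 (z(D) = -6*(-3) = -2*(-9) = 18)
z(S(-5, 0))*55 + P(6, 4) = 18*55 + 0 = 990 + 0 = 990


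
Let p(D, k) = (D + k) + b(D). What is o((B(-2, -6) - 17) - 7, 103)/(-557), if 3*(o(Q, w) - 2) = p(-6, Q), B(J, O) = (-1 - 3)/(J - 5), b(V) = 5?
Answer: 43/3899 ≈ 0.011028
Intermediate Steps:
B(J, O) = -4/(-5 + J)
p(D, k) = 5 + D + k (p(D, k) = (D + k) + 5 = 5 + D + k)
o(Q, w) = 5/3 + Q/3 (o(Q, w) = 2 + (5 - 6 + Q)/3 = 2 + (-1 + Q)/3 = 2 + (-⅓ + Q/3) = 5/3 + Q/3)
o((B(-2, -6) - 17) - 7, 103)/(-557) = (5/3 + ((-4/(-5 - 2) - 17) - 7)/3)/(-557) = (5/3 + ((-4/(-7) - 17) - 7)/3)*(-1/557) = (5/3 + ((-4*(-⅐) - 17) - 7)/3)*(-1/557) = (5/3 + ((4/7 - 17) - 7)/3)*(-1/557) = (5/3 + (-115/7 - 7)/3)*(-1/557) = (5/3 + (⅓)*(-164/7))*(-1/557) = (5/3 - 164/21)*(-1/557) = -43/7*(-1/557) = 43/3899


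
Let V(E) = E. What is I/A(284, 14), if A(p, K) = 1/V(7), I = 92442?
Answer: 647094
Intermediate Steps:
A(p, K) = 1/7
I/A(284, 14) = 92442/(1/7) = 92442*7 = 647094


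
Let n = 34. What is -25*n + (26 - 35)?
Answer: -859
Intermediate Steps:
-25*n + (26 - 35) = -25*34 + (26 - 35) = -850 - 9 = -859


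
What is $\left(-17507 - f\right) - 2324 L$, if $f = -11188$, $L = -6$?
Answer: $7625$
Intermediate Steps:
$\left(-17507 - f\right) - 2324 L = \left(-17507 - -11188\right) - -13944 = \left(-17507 + 11188\right) + 13944 = -6319 + 13944 = 7625$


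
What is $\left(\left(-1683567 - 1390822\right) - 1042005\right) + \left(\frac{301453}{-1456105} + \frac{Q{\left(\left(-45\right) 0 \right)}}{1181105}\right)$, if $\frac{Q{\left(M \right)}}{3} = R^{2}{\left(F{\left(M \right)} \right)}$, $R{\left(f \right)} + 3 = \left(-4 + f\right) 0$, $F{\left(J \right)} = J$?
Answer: $- \frac{1415885568465652916}{343962579205} \approx -4.1164 \cdot 10^{6}$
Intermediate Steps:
$R{\left(f \right)} = -3$ ($R{\left(f \right)} = -3 + \left(-4 + f\right) 0 = -3 + 0 = -3$)
$Q{\left(M \right)} = 27$ ($Q{\left(M \right)} = 3 \left(-3\right)^{2} = 3 \cdot 9 = 27$)
$\left(\left(-1683567 - 1390822\right) - 1042005\right) + \left(\frac{301453}{-1456105} + \frac{Q{\left(\left(-45\right) 0 \right)}}{1181105}\right) = \left(\left(-1683567 - 1390822\right) - 1042005\right) + \left(\frac{301453}{-1456105} + \frac{27}{1181105}\right) = \left(-3074389 - 1042005\right) + \left(301453 \left(- \frac{1}{1456105}\right) + 27 \cdot \frac{1}{1181105}\right) = -4116394 + \left(- \frac{301453}{1456105} + \frac{27}{1181105}\right) = -4116394 - \frac{71201666146}{343962579205} = - \frac{1415885568465652916}{343962579205}$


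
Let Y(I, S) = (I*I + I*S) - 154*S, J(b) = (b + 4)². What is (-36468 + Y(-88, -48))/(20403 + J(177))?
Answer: -4277/13291 ≈ -0.32180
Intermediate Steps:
J(b) = (4 + b)²
Y(I, S) = I² - 154*S + I*S (Y(I, S) = (I² + I*S) - 154*S = I² - 154*S + I*S)
(-36468 + Y(-88, -48))/(20403 + J(177)) = (-36468 + ((-88)² - 154*(-48) - 88*(-48)))/(20403 + (4 + 177)²) = (-36468 + (7744 + 7392 + 4224))/(20403 + 181²) = (-36468 + 19360)/(20403 + 32761) = -17108/53164 = -17108*1/53164 = -4277/13291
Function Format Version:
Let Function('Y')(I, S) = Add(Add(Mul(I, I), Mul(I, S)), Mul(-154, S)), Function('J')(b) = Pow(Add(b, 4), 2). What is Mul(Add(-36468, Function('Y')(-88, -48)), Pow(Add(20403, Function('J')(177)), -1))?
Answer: Rational(-4277, 13291) ≈ -0.32180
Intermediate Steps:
Function('J')(b) = Pow(Add(4, b), 2)
Function('Y')(I, S) = Add(Pow(I, 2), Mul(-154, S), Mul(I, S)) (Function('Y')(I, S) = Add(Add(Pow(I, 2), Mul(I, S)), Mul(-154, S)) = Add(Pow(I, 2), Mul(-154, S), Mul(I, S)))
Mul(Add(-36468, Function('Y')(-88, -48)), Pow(Add(20403, Function('J')(177)), -1)) = Mul(Add(-36468, Add(Pow(-88, 2), Mul(-154, -48), Mul(-88, -48))), Pow(Add(20403, Pow(Add(4, 177), 2)), -1)) = Mul(Add(-36468, Add(7744, 7392, 4224)), Pow(Add(20403, Pow(181, 2)), -1)) = Mul(Add(-36468, 19360), Pow(Add(20403, 32761), -1)) = Mul(-17108, Pow(53164, -1)) = Mul(-17108, Rational(1, 53164)) = Rational(-4277, 13291)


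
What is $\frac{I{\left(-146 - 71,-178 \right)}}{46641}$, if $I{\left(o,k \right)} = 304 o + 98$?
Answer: $- \frac{9410}{6663} \approx -1.4123$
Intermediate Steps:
$I{\left(o,k \right)} = 98 + 304 o$
$\frac{I{\left(-146 - 71,-178 \right)}}{46641} = \frac{98 + 304 \left(-146 - 71\right)}{46641} = \left(98 + 304 \left(-146 - 71\right)\right) \frac{1}{46641} = \left(98 + 304 \left(-217\right)\right) \frac{1}{46641} = \left(98 - 65968\right) \frac{1}{46641} = \left(-65870\right) \frac{1}{46641} = - \frac{9410}{6663}$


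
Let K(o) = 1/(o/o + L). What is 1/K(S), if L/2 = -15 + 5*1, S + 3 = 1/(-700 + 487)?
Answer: -19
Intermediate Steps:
S = -640/213 (S = -3 + 1/(-700 + 487) = -3 + 1/(-213) = -3 - 1/213 = -640/213 ≈ -3.0047)
L = -20 (L = 2*(-15 + 5*1) = 2*(-15 + 5) = 2*(-10) = -20)
K(o) = -1/19 (K(o) = 1/(o/o - 20) = 1/(1 - 20) = 1/(-19) = -1/19)
1/K(S) = 1/(-1/19) = -19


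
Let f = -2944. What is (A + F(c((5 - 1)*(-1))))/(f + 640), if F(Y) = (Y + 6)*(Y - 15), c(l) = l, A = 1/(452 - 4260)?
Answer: 48235/2924544 ≈ 0.016493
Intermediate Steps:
A = -1/3808 (A = 1/(-3808) = -1/3808 ≈ -0.00026261)
F(Y) = (-15 + Y)*(6 + Y) (F(Y) = (6 + Y)*(-15 + Y) = (-15 + Y)*(6 + Y))
(A + F(c((5 - 1)*(-1))))/(f + 640) = (-1/3808 + (-90 + ((5 - 1)*(-1))**2 - 9*(5 - 1)*(-1)))/(-2944 + 640) = (-1/3808 + (-90 + (4*(-1))**2 - 36*(-1)))/(-2304) = (-1/3808 + (-90 + (-4)**2 - 9*(-4)))*(-1/2304) = (-1/3808 + (-90 + 16 + 36))*(-1/2304) = (-1/3808 - 38)*(-1/2304) = -144705/3808*(-1/2304) = 48235/2924544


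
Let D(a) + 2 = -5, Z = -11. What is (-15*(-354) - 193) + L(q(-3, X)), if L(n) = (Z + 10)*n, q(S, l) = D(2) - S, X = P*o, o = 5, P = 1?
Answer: 5121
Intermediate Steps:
D(a) = -7 (D(a) = -2 - 5 = -7)
X = 5 (X = 1*5 = 5)
q(S, l) = -7 - S
L(n) = -n (L(n) = (-11 + 10)*n = -n)
(-15*(-354) - 193) + L(q(-3, X)) = (-15*(-354) - 193) - (-7 - 1*(-3)) = (5310 - 193) - (-7 + 3) = 5117 - 1*(-4) = 5117 + 4 = 5121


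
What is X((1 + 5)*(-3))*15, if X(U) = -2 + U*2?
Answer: -570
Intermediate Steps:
X(U) = -2 + 2*U
X((1 + 5)*(-3))*15 = (-2 + 2*((1 + 5)*(-3)))*15 = (-2 + 2*(6*(-3)))*15 = (-2 + 2*(-18))*15 = (-2 - 36)*15 = -38*15 = -570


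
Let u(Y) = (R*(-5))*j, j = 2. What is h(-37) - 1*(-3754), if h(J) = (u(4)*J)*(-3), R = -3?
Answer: 7084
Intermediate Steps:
u(Y) = 30 (u(Y) = -3*(-5)*2 = 15*2 = 30)
h(J) = -90*J (h(J) = (30*J)*(-3) = -90*J)
h(-37) - 1*(-3754) = -90*(-37) - 1*(-3754) = 3330 + 3754 = 7084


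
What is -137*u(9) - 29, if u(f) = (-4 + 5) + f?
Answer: -1399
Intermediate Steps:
u(f) = 1 + f
-137*u(9) - 29 = -137*(1 + 9) - 29 = -137*10 - 29 = -1370 - 29 = -1399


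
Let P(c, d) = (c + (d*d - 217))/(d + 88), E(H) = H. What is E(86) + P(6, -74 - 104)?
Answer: -2637/10 ≈ -263.70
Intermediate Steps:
P(c, d) = (-217 + c + d²)/(88 + d) (P(c, d) = (c + (d² - 217))/(88 + d) = (c + (-217 + d²))/(88 + d) = (-217 + c + d²)/(88 + d))
E(86) + P(6, -74 - 104) = 86 + (-217 + 6 + (-74 - 104)²)/(88 + (-74 - 104)) = 86 + (-217 + 6 + (-178)²)/(88 - 178) = 86 + (-217 + 6 + 31684)/(-90) = 86 - 1/90*31473 = 86 - 3497/10 = -2637/10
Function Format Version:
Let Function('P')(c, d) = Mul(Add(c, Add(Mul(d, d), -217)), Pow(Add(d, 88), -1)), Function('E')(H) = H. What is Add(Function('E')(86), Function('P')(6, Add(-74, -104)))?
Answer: Rational(-2637, 10) ≈ -263.70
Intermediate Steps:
Function('P')(c, d) = Mul(Pow(Add(88, d), -1), Add(-217, c, Pow(d, 2))) (Function('P')(c, d) = Mul(Add(c, Add(Pow(d, 2), -217)), Pow(Add(88, d), -1)) = Mul(Add(c, Add(-217, Pow(d, 2))), Pow(Add(88, d), -1)) = Mul(Add(-217, c, Pow(d, 2)), Pow(Add(88, d), -1)) = Mul(Pow(Add(88, d), -1), Add(-217, c, Pow(d, 2))))
Add(Function('E')(86), Function('P')(6, Add(-74, -104))) = Add(86, Mul(Pow(Add(88, Add(-74, -104)), -1), Add(-217, 6, Pow(Add(-74, -104), 2)))) = Add(86, Mul(Pow(Add(88, -178), -1), Add(-217, 6, Pow(-178, 2)))) = Add(86, Mul(Pow(-90, -1), Add(-217, 6, 31684))) = Add(86, Mul(Rational(-1, 90), 31473)) = Add(86, Rational(-3497, 10)) = Rational(-2637, 10)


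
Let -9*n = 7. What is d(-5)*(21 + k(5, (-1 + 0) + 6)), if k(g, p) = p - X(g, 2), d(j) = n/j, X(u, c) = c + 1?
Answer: 161/45 ≈ 3.5778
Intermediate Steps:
X(u, c) = 1 + c
n = -7/9 (n = -⅑*7 = -7/9 ≈ -0.77778)
d(j) = -7/(9*j)
k(g, p) = -3 + p (k(g, p) = p - (1 + 2) = p - 1*3 = p - 3 = -3 + p)
d(-5)*(21 + k(5, (-1 + 0) + 6)) = (-7/9/(-5))*(21 + (-3 + ((-1 + 0) + 6))) = (-7/9*(-⅕))*(21 + (-3 + (-1 + 6))) = 7*(21 + (-3 + 5))/45 = 7*(21 + 2)/45 = (7/45)*23 = 161/45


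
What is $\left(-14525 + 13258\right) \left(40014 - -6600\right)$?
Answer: $-59059938$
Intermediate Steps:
$\left(-14525 + 13258\right) \left(40014 - -6600\right) = - 1267 \left(40014 + 6600\right) = \left(-1267\right) 46614 = -59059938$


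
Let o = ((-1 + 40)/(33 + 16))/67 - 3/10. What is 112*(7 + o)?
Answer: 1762808/2345 ≈ 751.73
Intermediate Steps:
o = -9459/32830 (o = (39/49)*(1/67) - 3*⅒ = (39*(1/49))*(1/67) - 3/10 = (39/49)*(1/67) - 3/10 = 39/3283 - 3/10 = -9459/32830 ≈ -0.28812)
112*(7 + o) = 112*(7 - 9459/32830) = 112*(220351/32830) = 1762808/2345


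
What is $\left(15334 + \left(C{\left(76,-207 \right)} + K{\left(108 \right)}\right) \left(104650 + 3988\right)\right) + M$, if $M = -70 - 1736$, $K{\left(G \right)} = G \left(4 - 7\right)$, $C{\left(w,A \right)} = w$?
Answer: $-26928696$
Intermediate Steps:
$K{\left(G \right)} = - 3 G$ ($K{\left(G \right)} = G \left(-3\right) = - 3 G$)
$M = -1806$ ($M = -70 - 1736 = -1806$)
$\left(15334 + \left(C{\left(76,-207 \right)} + K{\left(108 \right)}\right) \left(104650 + 3988\right)\right) + M = \left(15334 + \left(76 - 324\right) \left(104650 + 3988\right)\right) - 1806 = \left(15334 + \left(76 - 324\right) 108638\right) - 1806 = \left(15334 - 26942224\right) - 1806 = -26926890 - 1806 = -26928696$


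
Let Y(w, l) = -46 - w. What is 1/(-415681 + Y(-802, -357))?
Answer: -1/414925 ≈ -2.4101e-6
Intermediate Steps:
1/(-415681 + Y(-802, -357)) = 1/(-415681 + (-46 - 1*(-802))) = 1/(-415681 + (-46 + 802)) = 1/(-415681 + 756) = 1/(-414925) = -1/414925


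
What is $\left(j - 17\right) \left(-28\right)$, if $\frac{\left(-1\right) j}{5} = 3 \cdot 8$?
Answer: $3836$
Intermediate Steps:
$j = -120$ ($j = - 5 \cdot 3 \cdot 8 = \left(-5\right) 24 = -120$)
$\left(j - 17\right) \left(-28\right) = \left(-120 - 17\right) \left(-28\right) = \left(-137\right) \left(-28\right) = 3836$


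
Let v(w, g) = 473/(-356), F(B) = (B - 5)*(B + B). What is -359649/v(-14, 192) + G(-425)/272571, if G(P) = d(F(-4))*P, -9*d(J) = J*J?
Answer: 11632918589508/42975361 ≈ 2.7069e+5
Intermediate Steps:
F(B) = 2*B*(-5 + B) (F(B) = (-5 + B)*(2*B) = 2*B*(-5 + B))
v(w, g) = -473/356 (v(w, g) = 473*(-1/356) = -473/356)
d(J) = -J²/9 (d(J) = -J*J/9 = -J²/9)
G(P) = -576*P (G(P) = (-64*(-5 - 4)²/9)*P = (-(2*(-4)*(-9))²/9)*P = (-⅑*72²)*P = (-⅑*5184)*P = -576*P)
-359649/v(-14, 192) + G(-425)/272571 = -359649/(-473/356) - 576*(-425)/272571 = -359649*(-356/473) + 244800*(1/272571) = 128035044/473 + 81600/90857 = 11632918589508/42975361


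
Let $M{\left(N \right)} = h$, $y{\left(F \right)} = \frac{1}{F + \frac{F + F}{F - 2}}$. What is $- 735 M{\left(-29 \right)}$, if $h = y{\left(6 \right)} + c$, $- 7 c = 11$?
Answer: $\frac{3220}{3} \approx 1073.3$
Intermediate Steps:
$c = - \frac{11}{7}$ ($c = \left(- \frac{1}{7}\right) 11 = - \frac{11}{7} \approx -1.5714$)
$y{\left(F \right)} = \frac{1}{F + \frac{2 F}{-2 + F}}$
$h = - \frac{92}{63}$ ($h = \frac{-2 + 6}{36} - \frac{11}{7} = \frac{1}{36} \cdot 4 - \frac{11}{7} = \frac{1}{9} - \frac{11}{7} = - \frac{92}{63} \approx -1.4603$)
$M{\left(N \right)} = - \frac{92}{63}$
$- 735 M{\left(-29 \right)} = \left(-735\right) \left(- \frac{92}{63}\right) = \frac{3220}{3}$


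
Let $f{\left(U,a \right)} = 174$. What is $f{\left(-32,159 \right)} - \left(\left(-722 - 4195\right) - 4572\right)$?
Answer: $9663$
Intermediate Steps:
$f{\left(-32,159 \right)} - \left(\left(-722 - 4195\right) - 4572\right) = 174 - \left(\left(-722 - 4195\right) - 4572\right) = 174 - \left(-4917 - 4572\right) = 174 - -9489 = 174 + 9489 = 9663$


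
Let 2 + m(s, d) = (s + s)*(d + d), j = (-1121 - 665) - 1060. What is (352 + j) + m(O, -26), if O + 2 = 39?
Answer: -6344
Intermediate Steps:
O = 37 (O = -2 + 39 = 37)
j = -2846 (j = -1786 - 1060 = -2846)
m(s, d) = -2 + 4*d*s (m(s, d) = -2 + (s + s)*(d + d) = -2 + (2*s)*(2*d) = -2 + 4*d*s)
(352 + j) + m(O, -26) = (352 - 2846) + (-2 + 4*(-26)*37) = -2494 + (-2 - 3848) = -2494 - 3850 = -6344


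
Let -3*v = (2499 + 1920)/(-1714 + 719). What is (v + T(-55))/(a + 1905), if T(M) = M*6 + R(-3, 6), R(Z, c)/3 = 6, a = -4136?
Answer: 308967/2219845 ≈ 0.13918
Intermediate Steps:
R(Z, c) = 18 (R(Z, c) = 3*6 = 18)
v = 1473/995 (v = -(2499 + 1920)/(3*(-1714 + 719)) = -1473/(-995) = -1473*(-1)/995 = -⅓*(-4419/995) = 1473/995 ≈ 1.4804)
T(M) = 18 + 6*M (T(M) = M*6 + 18 = 6*M + 18 = 18 + 6*M)
(v + T(-55))/(a + 1905) = (1473/995 + (18 + 6*(-55)))/(-4136 + 1905) = (1473/995 + (18 - 330))/(-2231) = (1473/995 - 312)*(-1/2231) = -308967/995*(-1/2231) = 308967/2219845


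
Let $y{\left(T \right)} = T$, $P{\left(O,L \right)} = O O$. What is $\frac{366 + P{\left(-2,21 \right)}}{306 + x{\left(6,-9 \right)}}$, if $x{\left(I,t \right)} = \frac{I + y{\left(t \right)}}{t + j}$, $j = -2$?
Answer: $\frac{4070}{3369} \approx 1.2081$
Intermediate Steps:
$P{\left(O,L \right)} = O^{2}$
$x{\left(I,t \right)} = \frac{I + t}{-2 + t}$ ($x{\left(I,t \right)} = \frac{I + t}{t - 2} = \frac{I + t}{-2 + t}$)
$\frac{366 + P{\left(-2,21 \right)}}{306 + x{\left(6,-9 \right)}} = \frac{366 + \left(-2\right)^{2}}{306 + \frac{6 - 9}{-2 - 9}} = \frac{366 + 4}{306 + \frac{1}{-11} \left(-3\right)} = \frac{370}{306 - - \frac{3}{11}} = \frac{370}{306 + \frac{3}{11}} = \frac{370}{\frac{3369}{11}} = 370 \cdot \frac{11}{3369} = \frac{4070}{3369}$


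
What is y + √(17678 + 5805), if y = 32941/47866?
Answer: 32941/47866 + √23483 ≈ 153.93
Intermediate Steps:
y = 32941/47866 (y = 32941*(1/47866) = 32941/47866 ≈ 0.68819)
y + √(17678 + 5805) = 32941/47866 + √(17678 + 5805) = 32941/47866 + √23483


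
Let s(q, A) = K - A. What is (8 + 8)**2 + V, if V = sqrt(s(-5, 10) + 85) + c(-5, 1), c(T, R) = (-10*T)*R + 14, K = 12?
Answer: 320 + sqrt(87) ≈ 329.33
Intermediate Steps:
s(q, A) = 12 - A
c(T, R) = 14 - 10*R*T (c(T, R) = -10*R*T + 14 = 14 - 10*R*T)
V = 64 + sqrt(87) (V = sqrt((12 - 1*10) + 85) + (14 - 10*1*(-5)) = sqrt((12 - 10) + 85) + (14 + 50) = sqrt(2 + 85) + 64 = sqrt(87) + 64 = 64 + sqrt(87) ≈ 73.327)
(8 + 8)**2 + V = (8 + 8)**2 + (64 + sqrt(87)) = 16**2 + (64 + sqrt(87)) = 256 + (64 + sqrt(87)) = 320 + sqrt(87)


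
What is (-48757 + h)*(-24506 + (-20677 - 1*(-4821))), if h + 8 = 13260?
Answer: 1433052810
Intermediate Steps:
h = 13252 (h = -8 + 13260 = 13252)
(-48757 + h)*(-24506 + (-20677 - 1*(-4821))) = (-48757 + 13252)*(-24506 + (-20677 - 1*(-4821))) = -35505*(-24506 + (-20677 + 4821)) = -35505*(-24506 - 15856) = -35505*(-40362) = 1433052810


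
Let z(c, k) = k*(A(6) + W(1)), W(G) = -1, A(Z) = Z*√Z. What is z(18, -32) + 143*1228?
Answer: 175636 - 192*√6 ≈ 1.7517e+5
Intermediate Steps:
A(Z) = Z^(3/2)
z(c, k) = k*(-1 + 6*√6) (z(c, k) = k*(6^(3/2) - 1) = k*(6*√6 - 1) = k*(-1 + 6*√6))
z(18, -32) + 143*1228 = -32*(-1 + 6*√6) + 143*1228 = (32 - 192*√6) + 175604 = 175636 - 192*√6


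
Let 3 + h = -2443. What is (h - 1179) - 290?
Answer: -3915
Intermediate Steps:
h = -2446 (h = -3 - 2443 = -2446)
(h - 1179) - 290 = (-2446 - 1179) - 290 = -3625 - 290 = -3915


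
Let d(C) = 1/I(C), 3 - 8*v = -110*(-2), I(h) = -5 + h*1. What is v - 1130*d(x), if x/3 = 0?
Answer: 1591/8 ≈ 198.88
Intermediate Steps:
x = 0 (x = 3*0 = 0)
I(h) = -5 + h
v = -217/8 (v = 3/8 - (-55)*(-2)/4 = 3/8 - ⅛*220 = 3/8 - 55/2 = -217/8 ≈ -27.125)
d(C) = 1/(-5 + C)
v - 1130*d(x) = -217/8 - 1130/(-5 + 0) = -217/8 - 1130/(-5) = -217/8 - 1130*(-⅕) = -217/8 + 226 = 1591/8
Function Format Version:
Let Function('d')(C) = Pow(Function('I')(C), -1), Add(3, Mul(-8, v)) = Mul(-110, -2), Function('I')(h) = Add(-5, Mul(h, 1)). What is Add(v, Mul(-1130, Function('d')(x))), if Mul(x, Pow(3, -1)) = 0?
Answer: Rational(1591, 8) ≈ 198.88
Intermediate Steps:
x = 0 (x = Mul(3, 0) = 0)
Function('I')(h) = Add(-5, h)
v = Rational(-217, 8) (v = Add(Rational(3, 8), Mul(Rational(-1, 8), Mul(-110, -2))) = Add(Rational(3, 8), Mul(Rational(-1, 8), 220)) = Add(Rational(3, 8), Rational(-55, 2)) = Rational(-217, 8) ≈ -27.125)
Function('d')(C) = Pow(Add(-5, C), -1)
Add(v, Mul(-1130, Function('d')(x))) = Add(Rational(-217, 8), Mul(-1130, Pow(Add(-5, 0), -1))) = Add(Rational(-217, 8), Mul(-1130, Pow(-5, -1))) = Add(Rational(-217, 8), Mul(-1130, Rational(-1, 5))) = Add(Rational(-217, 8), 226) = Rational(1591, 8)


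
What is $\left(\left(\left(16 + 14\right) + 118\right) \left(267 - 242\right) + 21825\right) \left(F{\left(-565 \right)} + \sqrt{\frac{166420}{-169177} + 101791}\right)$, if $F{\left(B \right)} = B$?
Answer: $-14421625 + \frac{25525 \sqrt{2913317533939899}}{169177} \approx -6.278 \cdot 10^{6}$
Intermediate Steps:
$\left(\left(\left(16 + 14\right) + 118\right) \left(267 - 242\right) + 21825\right) \left(F{\left(-565 \right)} + \sqrt{\frac{166420}{-169177} + 101791}\right) = \left(\left(\left(16 + 14\right) + 118\right) \left(267 - 242\right) + 21825\right) \left(-565 + \sqrt{\frac{166420}{-169177} + 101791}\right) = \left(\left(30 + 118\right) 25 + 21825\right) \left(-565 + \sqrt{166420 \left(- \frac{1}{169177}\right) + 101791}\right) = \left(148 \cdot 25 + 21825\right) \left(-565 + \sqrt{- \frac{166420}{169177} + 101791}\right) = \left(3700 + 21825\right) \left(-565 + \sqrt{\frac{17220529587}{169177}}\right) = 25525 \left(-565 + \frac{\sqrt{2913317533939899}}{169177}\right) = -14421625 + \frac{25525 \sqrt{2913317533939899}}{169177}$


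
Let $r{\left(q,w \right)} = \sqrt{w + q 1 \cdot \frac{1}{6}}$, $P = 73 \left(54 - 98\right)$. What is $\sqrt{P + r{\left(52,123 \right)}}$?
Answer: $\frac{\sqrt{-28908 + 3 \sqrt{1185}}}{3} \approx 56.573 i$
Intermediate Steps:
$P = -3212$ ($P = 73 \left(-44\right) = -3212$)
$r{\left(q,w \right)} = \sqrt{w + \frac{q}{6}}$ ($r{\left(q,w \right)} = \sqrt{w + q 1 \cdot \frac{1}{6}} = \sqrt{w + q \frac{1}{6}} = \sqrt{w + \frac{q}{6}}$)
$\sqrt{P + r{\left(52,123 \right)}} = \sqrt{-3212 + \frac{\sqrt{6 \cdot 52 + 36 \cdot 123}}{6}} = \sqrt{-3212 + \frac{\sqrt{312 + 4428}}{6}} = \sqrt{-3212 + \frac{\sqrt{4740}}{6}} = \sqrt{-3212 + \frac{2 \sqrt{1185}}{6}} = \sqrt{-3212 + \frac{\sqrt{1185}}{3}}$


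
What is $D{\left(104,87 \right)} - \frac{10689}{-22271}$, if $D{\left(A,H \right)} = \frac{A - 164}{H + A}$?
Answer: $\frac{705339}{4253761} \approx 0.16582$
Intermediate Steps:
$D{\left(A,H \right)} = \frac{-164 + A}{A + H}$
$D{\left(104,87 \right)} - \frac{10689}{-22271} = \frac{-164 + 104}{104 + 87} - \frac{10689}{-22271} = \frac{1}{191} \left(-60\right) - 10689 \left(- \frac{1}{22271}\right) = \frac{1}{191} \left(-60\right) - - \frac{10689}{22271} = - \frac{60}{191} + \frac{10689}{22271} = \frac{705339}{4253761}$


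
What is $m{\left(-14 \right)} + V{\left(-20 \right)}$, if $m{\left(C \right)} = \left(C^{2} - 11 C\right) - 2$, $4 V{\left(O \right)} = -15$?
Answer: $\frac{1377}{4} \approx 344.25$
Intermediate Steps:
$V{\left(O \right)} = - \frac{15}{4}$ ($V{\left(O \right)} = \frac{1}{4} \left(-15\right) = - \frac{15}{4}$)
$m{\left(C \right)} = -2 + C^{2} - 11 C$
$m{\left(-14 \right)} + V{\left(-20 \right)} = \left(-2 + \left(-14\right)^{2} - -154\right) - \frac{15}{4} = \left(-2 + 196 + 154\right) - \frac{15}{4} = 348 - \frac{15}{4} = \frac{1377}{4}$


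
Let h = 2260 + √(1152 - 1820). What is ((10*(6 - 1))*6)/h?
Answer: 56500/425689 - 50*I*√167/425689 ≈ 0.13273 - 0.0015179*I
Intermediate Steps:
h = 2260 + 2*I*√167 (h = 2260 + √(-668) = 2260 + 2*I*√167 ≈ 2260.0 + 25.846*I)
((10*(6 - 1))*6)/h = ((10*(6 - 1))*6)/(2260 + 2*I*√167) = ((10*5)*6)/(2260 + 2*I*√167) = (50*6)/(2260 + 2*I*√167) = 300/(2260 + 2*I*√167)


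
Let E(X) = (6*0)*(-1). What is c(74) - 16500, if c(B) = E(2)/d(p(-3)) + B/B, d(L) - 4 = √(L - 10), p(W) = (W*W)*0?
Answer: -16499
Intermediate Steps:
p(W) = 0 (p(W) = W²*0 = 0)
d(L) = 4 + √(-10 + L) (d(L) = 4 + √(L - 10) = 4 + √(-10 + L))
E(X) = 0 (E(X) = 0*(-1) = 0)
c(B) = 1 (c(B) = 0/(4 + √(-10 + 0)) + B/B = 0/(4 + √(-10)) + 1 = 0/(4 + I*√10) + 1 = 0 + 1 = 1)
c(74) - 16500 = 1 - 16500 = -16499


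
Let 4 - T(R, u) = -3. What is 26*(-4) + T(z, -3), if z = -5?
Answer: -97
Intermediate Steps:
T(R, u) = 7 (T(R, u) = 4 - 1*(-3) = 4 + 3 = 7)
26*(-4) + T(z, -3) = 26*(-4) + 7 = -104 + 7 = -97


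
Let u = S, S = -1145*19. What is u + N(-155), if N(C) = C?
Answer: -21910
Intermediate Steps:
S = -21755
u = -21755
u + N(-155) = -21755 - 155 = -21910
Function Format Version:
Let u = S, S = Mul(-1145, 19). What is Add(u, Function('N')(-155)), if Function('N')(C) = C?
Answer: -21910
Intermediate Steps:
S = -21755
u = -21755
Add(u, Function('N')(-155)) = Add(-21755, -155) = -21910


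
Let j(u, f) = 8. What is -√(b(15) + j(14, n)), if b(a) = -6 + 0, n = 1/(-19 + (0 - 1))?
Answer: -√2 ≈ -1.4142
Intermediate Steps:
n = -1/20 (n = 1/(-19 - 1) = 1/(-20) = -1/20 ≈ -0.050000)
b(a) = -6
-√(b(15) + j(14, n)) = -√(-6 + 8) = -√2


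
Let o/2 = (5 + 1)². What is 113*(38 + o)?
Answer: 12430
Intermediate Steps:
o = 72 (o = 2*(5 + 1)² = 2*6² = 2*36 = 72)
113*(38 + o) = 113*(38 + 72) = 113*110 = 12430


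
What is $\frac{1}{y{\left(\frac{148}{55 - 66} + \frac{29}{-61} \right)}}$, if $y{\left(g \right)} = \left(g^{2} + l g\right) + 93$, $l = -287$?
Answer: $\frac{450241}{1929256041} \approx 0.00023338$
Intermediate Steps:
$y{\left(g \right)} = 93 + g^{2} - 287 g$ ($y{\left(g \right)} = \left(g^{2} - 287 g\right) + 93 = 93 + g^{2} - 287 g$)
$\frac{1}{y{\left(\frac{148}{55 - 66} + \frac{29}{-61} \right)}} = \frac{1}{93 + \left(\frac{148}{55 - 66} + \frac{29}{-61}\right)^{2} - 287 \left(\frac{148}{55 - 66} + \frac{29}{-61}\right)} = \frac{1}{93 + \left(\frac{148}{55 - 66} + 29 \left(- \frac{1}{61}\right)\right)^{2} - 287 \left(\frac{148}{55 - 66} + 29 \left(- \frac{1}{61}\right)\right)} = \frac{1}{93 + \left(\frac{148}{-11} - \frac{29}{61}\right)^{2} - 287 \left(\frac{148}{-11} - \frac{29}{61}\right)} = \frac{1}{93 + \left(148 \left(- \frac{1}{11}\right) - \frac{29}{61}\right)^{2} - 287 \left(148 \left(- \frac{1}{11}\right) - \frac{29}{61}\right)} = \frac{1}{93 + \left(- \frac{148}{11} - \frac{29}{61}\right)^{2} - 287 \left(- \frac{148}{11} - \frac{29}{61}\right)} = \frac{1}{93 + \left(- \frac{9347}{671}\right)^{2} - - \frac{2682589}{671}} = \frac{1}{93 + \frac{87366409}{450241} + \frac{2682589}{671}} = \frac{1}{\frac{1929256041}{450241}} = \frac{450241}{1929256041}$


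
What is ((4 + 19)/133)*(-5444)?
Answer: -125212/133 ≈ -941.44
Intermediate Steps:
((4 + 19)/133)*(-5444) = (23*(1/133))*(-5444) = (23/133)*(-5444) = -125212/133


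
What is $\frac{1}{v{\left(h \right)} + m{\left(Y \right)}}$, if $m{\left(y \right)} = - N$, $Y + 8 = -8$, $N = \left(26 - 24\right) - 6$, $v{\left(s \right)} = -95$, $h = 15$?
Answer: $- \frac{1}{91} \approx -0.010989$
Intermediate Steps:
$N = -4$ ($N = 2 - 6 = -4$)
$Y = -16$ ($Y = -8 - 8 = -16$)
$m{\left(y \right)} = 4$ ($m{\left(y \right)} = \left(-1\right) \left(-4\right) = 4$)
$\frac{1}{v{\left(h \right)} + m{\left(Y \right)}} = \frac{1}{-95 + 4} = \frac{1}{-91} = - \frac{1}{91}$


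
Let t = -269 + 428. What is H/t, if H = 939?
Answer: 313/53 ≈ 5.9057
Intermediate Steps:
t = 159
H/t = 939/159 = 939*(1/159) = 313/53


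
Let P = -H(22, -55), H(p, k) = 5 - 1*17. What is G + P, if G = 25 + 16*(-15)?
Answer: -203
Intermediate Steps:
H(p, k) = -12 (H(p, k) = 5 - 17 = -12)
G = -215 (G = 25 - 240 = -215)
P = 12 (P = -1*(-12) = 12)
G + P = -215 + 12 = -203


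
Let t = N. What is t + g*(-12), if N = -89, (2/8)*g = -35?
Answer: 1591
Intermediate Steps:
g = -140 (g = 4*(-35) = -140)
t = -89
t + g*(-12) = -89 - 140*(-12) = -89 + 1680 = 1591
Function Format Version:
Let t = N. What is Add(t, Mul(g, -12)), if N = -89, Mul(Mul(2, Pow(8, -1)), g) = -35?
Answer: 1591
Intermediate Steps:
g = -140 (g = Mul(4, -35) = -140)
t = -89
Add(t, Mul(g, -12)) = Add(-89, Mul(-140, -12)) = Add(-89, 1680) = 1591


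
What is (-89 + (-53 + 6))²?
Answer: 18496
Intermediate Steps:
(-89 + (-53 + 6))² = (-89 - 47)² = (-136)² = 18496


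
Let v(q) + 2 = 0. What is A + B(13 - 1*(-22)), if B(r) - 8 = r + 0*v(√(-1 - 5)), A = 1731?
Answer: 1774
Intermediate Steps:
v(q) = -2 (v(q) = -2 + 0 = -2)
B(r) = 8 + r (B(r) = 8 + (r + 0*(-2)) = 8 + (r + 0) = 8 + r)
A + B(13 - 1*(-22)) = 1731 + (8 + (13 - 1*(-22))) = 1731 + (8 + (13 + 22)) = 1731 + (8 + 35) = 1731 + 43 = 1774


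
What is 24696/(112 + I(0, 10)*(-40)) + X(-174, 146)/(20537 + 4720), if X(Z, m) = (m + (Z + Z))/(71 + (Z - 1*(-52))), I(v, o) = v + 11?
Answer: -3976378027/52812387 ≈ -75.292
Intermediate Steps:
I(v, o) = 11 + v
X(Z, m) = (m + 2*Z)/(123 + Z) (X(Z, m) = (m + 2*Z)/(71 + (Z + 52)) = (m + 2*Z)/(71 + (52 + Z)) = (m + 2*Z)/(123 + Z))
24696/(112 + I(0, 10)*(-40)) + X(-174, 146)/(20537 + 4720) = 24696/(112 + (11 + 0)*(-40)) + ((146 + 2*(-174))/(123 - 174))/(20537 + 4720) = 24696/(112 + 11*(-40)) + ((146 - 348)/(-51))/25257 = 24696/(112 - 440) - 1/51*(-202)*(1/25257) = 24696/(-328) + (202/51)*(1/25257) = 24696*(-1/328) + 202/1288107 = -3087/41 + 202/1288107 = -3976378027/52812387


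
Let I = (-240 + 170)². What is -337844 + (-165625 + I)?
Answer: -498569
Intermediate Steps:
I = 4900 (I = (-70)² = 4900)
-337844 + (-165625 + I) = -337844 + (-165625 + 4900) = -337844 - 160725 = -498569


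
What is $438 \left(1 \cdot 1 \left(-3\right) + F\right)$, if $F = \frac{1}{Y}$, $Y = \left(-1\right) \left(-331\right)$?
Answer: $- \frac{434496}{331} \approx -1312.7$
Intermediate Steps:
$Y = 331$
$F = \frac{1}{331} \approx 0.0030211$
$438 \left(1 \cdot 1 \left(-3\right) + F\right) = 438 \left(1 \cdot 1 \left(-3\right) + \frac{1}{331}\right) = 438 \left(1 \left(-3\right) + \frac{1}{331}\right) = 438 \left(-3 + \frac{1}{331}\right) = 438 \left(- \frac{992}{331}\right) = - \frac{434496}{331}$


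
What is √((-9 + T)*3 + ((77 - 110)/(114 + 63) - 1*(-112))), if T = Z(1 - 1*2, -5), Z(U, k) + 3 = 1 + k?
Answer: √222135/59 ≈ 7.9883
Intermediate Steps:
Z(U, k) = -2 + k (Z(U, k) = -3 + (1 + k) = -2 + k)
T = -7 (T = -2 - 5 = -7)
√((-9 + T)*3 + ((77 - 110)/(114 + 63) - 1*(-112))) = √((-9 - 7)*3 + ((77 - 110)/(114 + 63) - 1*(-112))) = √(-16*3 + (-33/177 + 112)) = √(-48 + (-33*1/177 + 112)) = √(-48 + (-11/59 + 112)) = √(-48 + 6597/59) = √(3765/59) = √222135/59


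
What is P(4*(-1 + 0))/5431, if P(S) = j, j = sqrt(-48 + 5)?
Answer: I*sqrt(43)/5431 ≈ 0.0012074*I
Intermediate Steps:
j = I*sqrt(43) (j = sqrt(-43) = I*sqrt(43) ≈ 6.5574*I)
P(S) = I*sqrt(43)
P(4*(-1 + 0))/5431 = (I*sqrt(43))/5431 = (I*sqrt(43))*(1/5431) = I*sqrt(43)/5431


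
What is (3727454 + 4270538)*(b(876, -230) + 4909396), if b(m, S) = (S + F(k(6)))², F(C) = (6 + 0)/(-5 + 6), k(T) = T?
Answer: 39666617179424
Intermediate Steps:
F(C) = 6 (F(C) = 6/1 = 6*1 = 6)
b(m, S) = (6 + S)² (b(m, S) = (S + 6)² = (6 + S)²)
(3727454 + 4270538)*(b(876, -230) + 4909396) = (3727454 + 4270538)*((6 - 230)² + 4909396) = 7997992*((-224)² + 4909396) = 7997992*(50176 + 4909396) = 7997992*4959572 = 39666617179424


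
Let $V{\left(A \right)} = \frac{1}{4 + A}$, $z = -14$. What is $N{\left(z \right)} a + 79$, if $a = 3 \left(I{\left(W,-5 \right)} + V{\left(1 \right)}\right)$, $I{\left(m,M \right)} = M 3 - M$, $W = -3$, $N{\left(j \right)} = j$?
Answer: $\frac{2453}{5} \approx 490.6$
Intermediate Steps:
$I{\left(m,M \right)} = 2 M$ ($I{\left(m,M \right)} = 3 M - M = 2 M$)
$a = - \frac{147}{5}$ ($a = 3 \left(2 \left(-5\right) + \frac{1}{4 + 1}\right) = 3 \left(-10 + \frac{1}{5}\right) = 3 \left(- \frac{49}{5}\right) = - \frac{147}{5} \approx -29.4$)
$N{\left(z \right)} a + 79 = \left(-14\right) \left(- \frac{147}{5}\right) + 79 = \frac{2058}{5} + 79 = \frac{2453}{5}$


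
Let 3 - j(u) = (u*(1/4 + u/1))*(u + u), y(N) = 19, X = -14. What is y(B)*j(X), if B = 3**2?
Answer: 102467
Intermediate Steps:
B = 9
j(u) = 3 - 2*u**2*(1/4 + u) (j(u) = 3 - u*(1/4 + u/1)*(u + u) = 3 - u*(1*(1/4) + u*1)*2*u = 3 - u*(1/4 + u)*2*u = 3 - 2*u**2*(1/4 + u))
y(B)*j(X) = 19*(3 - 2*(-14)**3 - 1/2*(-14)**2) = 19*(3 - 2*(-2744) - 1/2*196) = 19*(3 + 5488 - 98) = 19*5393 = 102467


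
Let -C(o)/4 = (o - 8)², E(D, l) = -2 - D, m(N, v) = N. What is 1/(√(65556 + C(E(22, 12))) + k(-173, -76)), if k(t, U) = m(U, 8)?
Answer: 19/13921 + √15365/27842 ≈ 0.0058170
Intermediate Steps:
k(t, U) = U
C(o) = -4*(-8 + o)² (C(o) = -4*(o - 8)² = -4*(-8 + o)²)
1/(√(65556 + C(E(22, 12))) + k(-173, -76)) = 1/(√(65556 - 4*(-8 + (-2 - 1*22))²) - 76) = 1/(√(65556 - 4*(-8 + (-2 - 22))²) - 76) = 1/(√(65556 - 4*(-8 - 24)²) - 76) = 1/(√(65556 - 4*(-32)²) - 76) = 1/(√(65556 - 4*1024) - 76) = 1/(√(65556 - 4096) - 76) = 1/(√61460 - 76) = 1/(2*√15365 - 76) = 1/(-76 + 2*√15365)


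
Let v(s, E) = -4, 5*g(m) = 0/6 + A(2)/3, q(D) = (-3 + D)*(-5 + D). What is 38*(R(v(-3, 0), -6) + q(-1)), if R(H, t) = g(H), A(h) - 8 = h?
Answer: 2812/3 ≈ 937.33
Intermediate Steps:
q(D) = (-5 + D)*(-3 + D)
A(h) = 8 + h
g(m) = ⅔ (g(m) = (0/6 + (8 + 2)/3)/5 = (0*(⅙) + 10*(⅓))/5 = (0 + 10/3)/5 = (⅕)*(10/3) = ⅔)
R(H, t) = ⅔
38*(R(v(-3, 0), -6) + q(-1)) = 38*(⅔ + (15 + (-1)² - 8*(-1))) = 38*(⅔ + (15 + 1 + 8)) = 38*(⅔ + 24) = 38*(74/3) = 2812/3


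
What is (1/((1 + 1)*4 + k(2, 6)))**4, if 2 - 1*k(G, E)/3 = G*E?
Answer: 1/234256 ≈ 4.2688e-6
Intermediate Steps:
k(G, E) = 6 - 3*E*G (k(G, E) = 6 - 3*G*E = 6 - 3*E*G)
(1/((1 + 1)*4 + k(2, 6)))**4 = (1/((1 + 1)*4 + (6 - 3*6*2)))**4 = (1/(2*4 + (6 - 36)))**4 = (1/(8 - 30))**4 = (1/(-22))**4 = (-1/22)**4 = 1/234256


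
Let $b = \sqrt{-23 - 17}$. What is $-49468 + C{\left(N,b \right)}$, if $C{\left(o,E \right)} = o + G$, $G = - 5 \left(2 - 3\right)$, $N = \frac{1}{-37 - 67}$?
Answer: $- \frac{5144153}{104} \approx -49463.0$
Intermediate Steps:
$N = - \frac{1}{104}$ ($N = \frac{1}{-104} = - \frac{1}{104} \approx -0.0096154$)
$b = 2 i \sqrt{10}$ ($b = \sqrt{-40} = 2 i \sqrt{10} \approx 6.3246 i$)
$G = 5$ ($G = \left(-5\right) \left(-1\right) = 5$)
$C{\left(o,E \right)} = 5 + o$ ($C{\left(o,E \right)} = o + 5 = 5 + o$)
$-49468 + C{\left(N,b \right)} = -49468 + \left(5 - \frac{1}{104}\right) = -49468 + \frac{519}{104} = - \frac{5144153}{104}$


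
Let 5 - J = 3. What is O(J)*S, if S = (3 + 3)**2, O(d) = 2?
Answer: 72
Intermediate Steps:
J = 2 (J = 5 - 1*3 = 5 - 3 = 2)
S = 36 (S = 6**2 = 36)
O(J)*S = 2*36 = 72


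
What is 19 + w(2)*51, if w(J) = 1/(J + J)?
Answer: 127/4 ≈ 31.750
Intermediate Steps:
w(J) = 1/(2*J)
19 + w(2)*51 = 19 + ((½)/2)*51 = 19 + ((½)*(½))*51 = 19 + (¼)*51 = 19 + 51/4 = 127/4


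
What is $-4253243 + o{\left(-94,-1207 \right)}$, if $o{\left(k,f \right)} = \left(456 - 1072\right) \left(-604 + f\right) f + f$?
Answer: $-1350754682$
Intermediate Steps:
$o{\left(k,f \right)} = f + f \left(372064 - 616 f\right)$ ($o{\left(k,f \right)} = - 616 \left(-604 + f\right) f + f = \left(372064 - 616 f\right) f + f = f \left(372064 - 616 f\right) + f = f + f \left(372064 - 616 f\right)$)
$-4253243 + o{\left(-94,-1207 \right)} = -4253243 - 1207 \left(372065 - -743512\right) = -4253243 - 1207 \left(372065 + 743512\right) = -4253243 - 1346501439 = -1350754682$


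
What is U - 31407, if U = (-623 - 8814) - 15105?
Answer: -55949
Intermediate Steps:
U = -24542 (U = -9437 - 15105 = -24542)
U - 31407 = -24542 - 31407 = -55949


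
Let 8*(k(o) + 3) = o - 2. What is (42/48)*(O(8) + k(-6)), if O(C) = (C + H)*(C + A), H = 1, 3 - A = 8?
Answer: 161/8 ≈ 20.125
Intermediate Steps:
A = -5 (A = 3 - 1*8 = 3 - 8 = -5)
O(C) = (1 + C)*(-5 + C) (O(C) = (C + 1)*(C - 5) = (1 + C)*(-5 + C))
k(o) = -13/4 + o/8 (k(o) = -3 + (o - 2)/8 = -3 + (-2 + o)/8 = -3 + (-¼ + o/8) = -13/4 + o/8)
(42/48)*(O(8) + k(-6)) = (42/48)*((-5 + 8² - 4*8) + (-13/4 + (⅛)*(-6))) = (42*(1/48))*((-5 + 64 - 32) + (-13/4 - ¾)) = 7*(27 - 4)/8 = (7/8)*23 = 161/8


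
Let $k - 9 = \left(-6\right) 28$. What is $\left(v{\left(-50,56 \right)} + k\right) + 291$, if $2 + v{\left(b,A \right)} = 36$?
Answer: $166$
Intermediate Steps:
$v{\left(b,A \right)} = 34$ ($v{\left(b,A \right)} = -2 + 36 = 34$)
$k = -159$ ($k = 9 - 168 = -159$)
$\left(v{\left(-50,56 \right)} + k\right) + 291 = \left(34 - 159\right) + 291 = -125 + 291 = 166$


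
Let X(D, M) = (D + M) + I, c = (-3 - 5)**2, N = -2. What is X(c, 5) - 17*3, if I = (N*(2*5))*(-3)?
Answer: 78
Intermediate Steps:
c = 64 (c = (-8)**2 = 64)
I = 60 (I = -4*5*(-3) = -2*10*(-3) = -20*(-3) = 60)
X(D, M) = 60 + D + M (X(D, M) = (D + M) + 60 = 60 + D + M)
X(c, 5) - 17*3 = (60 + 64 + 5) - 17*3 = 129 - 51 = 78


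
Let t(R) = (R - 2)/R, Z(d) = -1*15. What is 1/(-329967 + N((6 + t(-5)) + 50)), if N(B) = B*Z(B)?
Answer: -1/330828 ≈ -3.0227e-6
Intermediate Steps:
Z(d) = -15
t(R) = (-2 + R)/R
N(B) = -15*B (N(B) = B*(-15) = -15*B)
1/(-329967 + N((6 + t(-5)) + 50)) = 1/(-329967 - 15*((6 + (-2 - 5)/(-5)) + 50)) = 1/(-329967 - 15*((6 - ⅕*(-7)) + 50)) = 1/(-329967 - 15*((6 + 7/5) + 50)) = 1/(-329967 - 15*(37/5 + 50)) = 1/(-329967 - 15*287/5) = 1/(-329967 - 861) = 1/(-330828) = -1/330828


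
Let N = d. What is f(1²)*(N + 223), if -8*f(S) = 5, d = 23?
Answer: -615/4 ≈ -153.75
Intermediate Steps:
f(S) = -5/8 (f(S) = -⅛*5 = -5/8)
N = 23
f(1²)*(N + 223) = -5*(23 + 223)/8 = -5/8*246 = -615/4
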